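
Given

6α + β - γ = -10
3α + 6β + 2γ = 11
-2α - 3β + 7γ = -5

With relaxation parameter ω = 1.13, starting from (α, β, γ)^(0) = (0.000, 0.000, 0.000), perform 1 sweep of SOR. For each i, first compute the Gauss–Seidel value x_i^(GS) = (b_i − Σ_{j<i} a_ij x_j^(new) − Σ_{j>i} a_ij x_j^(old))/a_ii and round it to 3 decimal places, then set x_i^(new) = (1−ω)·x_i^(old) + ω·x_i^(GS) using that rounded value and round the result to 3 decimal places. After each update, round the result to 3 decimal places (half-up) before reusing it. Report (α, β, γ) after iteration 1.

(-1.884, 3.136, 0.103)

Iteration 1:
  α: GS value = (-10 - (1)·0.000 - (-1)·0.000) / (6) = -1.667;  α ← (1−ω)·0.000 + ω·-1.667 = -1.884
  β: GS value = (11 - (3)·-1.884 - (2)·0.000) / (6) = 2.775;  β ← (1−ω)·0.000 + ω·2.775 = 3.136
  γ: GS value = (-5 - (-2)·-1.884 - (-3)·3.136) / (7) = 0.091;  γ ← (1−ω)·0.000 + ω·0.091 = 0.103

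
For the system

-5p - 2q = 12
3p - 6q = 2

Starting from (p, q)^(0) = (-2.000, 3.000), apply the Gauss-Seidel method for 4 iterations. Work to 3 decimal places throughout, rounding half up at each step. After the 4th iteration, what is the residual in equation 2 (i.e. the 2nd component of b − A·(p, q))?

-0.001

Iteration 1:
  p = (12 - (-2)·3.000) / (-5) = -3.600
  q = (2 - (3)·-3.600) / (-6) = -2.133
Iteration 2:
  p = (12 - (-2)·-2.133) / (-5) = -1.547
  q = (2 - (3)·-1.547) / (-6) = -1.107
Iteration 3:
  p = (12 - (-2)·-1.107) / (-5) = -1.957
  q = (2 - (3)·-1.957) / (-6) = -1.312
Iteration 4:
  p = (12 - (-2)·-1.312) / (-5) = -1.875
  q = (2 - (3)·-1.875) / (-6) = -1.271
Residual b − A·x = (0.083, -0.001)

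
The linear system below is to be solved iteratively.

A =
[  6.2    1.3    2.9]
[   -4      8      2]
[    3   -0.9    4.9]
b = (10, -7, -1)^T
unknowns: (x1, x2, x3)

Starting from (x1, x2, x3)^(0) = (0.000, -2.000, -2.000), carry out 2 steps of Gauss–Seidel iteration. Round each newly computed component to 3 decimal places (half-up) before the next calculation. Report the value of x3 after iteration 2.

Iteration 1:
  x1 = (10 - (1.3)·-2.000 - (2.9)·-2.000) / (6.2) = 2.968
  x2 = (-7 - (-4)·2.968 - (2)·-2.000) / (8) = 1.109
  x3 = (-1 - (3)·2.968 - (-0.9)·1.109) / (4.9) = -1.818
Iteration 2:
  x1 = (10 - (1.3)·1.109 - (2.9)·-1.818) / (6.2) = 2.231
  x2 = (-7 - (-4)·2.231 - (2)·-1.818) / (8) = 0.695
  x3 = (-1 - (3)·2.231 - (-0.9)·0.695) / (4.9) = -1.442

-1.442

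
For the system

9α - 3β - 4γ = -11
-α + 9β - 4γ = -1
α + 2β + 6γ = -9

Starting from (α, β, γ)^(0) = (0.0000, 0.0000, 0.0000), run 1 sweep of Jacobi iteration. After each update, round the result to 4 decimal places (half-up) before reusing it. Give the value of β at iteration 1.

Iteration 1:
  α = (-11 - (-3)·0.0000 - (-4)·0.0000) / (9) = -1.2222
  β = (-1 - (-1)·0.0000 - (-4)·0.0000) / (9) = -0.1111
  γ = (-9 - (1)·0.0000 - (2)·0.0000) / (6) = -1.5000

-0.1111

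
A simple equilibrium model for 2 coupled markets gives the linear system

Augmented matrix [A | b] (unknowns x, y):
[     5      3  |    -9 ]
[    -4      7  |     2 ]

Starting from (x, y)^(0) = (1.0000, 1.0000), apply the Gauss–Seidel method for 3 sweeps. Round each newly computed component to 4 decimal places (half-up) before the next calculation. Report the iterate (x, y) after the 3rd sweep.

Iteration 1:
  x = (-9 - (3)·1.0000) / (5) = -2.4000
  y = (2 - (-4)·-2.4000) / (7) = -1.0857
Iteration 2:
  x = (-9 - (3)·-1.0857) / (5) = -1.1486
  y = (2 - (-4)·-1.1486) / (7) = -0.3706
Iteration 3:
  x = (-9 - (3)·-0.3706) / (5) = -1.5776
  y = (2 - (-4)·-1.5776) / (7) = -0.6158

(-1.5776, -0.6158)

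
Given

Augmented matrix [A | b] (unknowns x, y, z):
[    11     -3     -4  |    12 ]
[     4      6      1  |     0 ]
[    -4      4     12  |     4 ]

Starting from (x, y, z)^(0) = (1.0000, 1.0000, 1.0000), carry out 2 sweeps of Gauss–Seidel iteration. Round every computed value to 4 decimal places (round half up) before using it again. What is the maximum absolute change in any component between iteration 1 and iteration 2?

Iteration 1:
  x = (12 - (-3)·1.0000 - (-4)·1.0000) / (11) = 1.7273
  y = (0 - (4)·1.7273 - (1)·1.0000) / (6) = -1.3182
  z = (4 - (-4)·1.7273 - (4)·-1.3182) / (12) = 1.3485
Iteration 2:
  x = (12 - (-3)·-1.3182 - (-4)·1.3485) / (11) = 1.2218
  y = (0 - (4)·1.2218 - (1)·1.3485) / (6) = -1.0393
  z = (4 - (-4)·1.2218 - (4)·-1.0393) / (12) = 1.0870
Change: (-0.5055, 0.2789, -0.2615) → max |·| = 0.5055

0.5055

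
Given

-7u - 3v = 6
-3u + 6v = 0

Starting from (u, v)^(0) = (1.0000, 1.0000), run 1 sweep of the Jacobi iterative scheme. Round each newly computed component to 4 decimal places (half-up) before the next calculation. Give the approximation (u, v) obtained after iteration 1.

(-1.2857, 0.5000)

Iteration 1:
  u = (6 - (-3)·1.0000) / (-7) = -1.2857
  v = (0 - (-3)·1.0000) / (6) = 0.5000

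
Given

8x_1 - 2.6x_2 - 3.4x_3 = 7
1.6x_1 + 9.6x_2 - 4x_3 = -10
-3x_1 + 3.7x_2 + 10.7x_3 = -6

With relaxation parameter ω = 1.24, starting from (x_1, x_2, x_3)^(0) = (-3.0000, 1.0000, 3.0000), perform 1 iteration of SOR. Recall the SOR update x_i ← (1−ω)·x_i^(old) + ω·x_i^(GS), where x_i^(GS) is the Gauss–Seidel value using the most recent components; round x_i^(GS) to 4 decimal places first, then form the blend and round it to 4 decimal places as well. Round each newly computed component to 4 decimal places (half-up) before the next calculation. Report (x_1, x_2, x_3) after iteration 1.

(3.7890, -0.7648, 0.2300)

Iteration 1:
  x_1: GS value = (7 - (-2.6)·1.0000 - (-3.4)·3.0000) / (8) = 2.4750;  x_1 ← (1−ω)·-3.0000 + ω·2.4750 = 3.7890
  x_2: GS value = (-10 - (1.6)·3.7890 - (-4)·3.0000) / (9.6) = -0.4232;  x_2 ← (1−ω)·1.0000 + ω·-0.4232 = -0.7648
  x_3: GS value = (-6 - (-3)·3.7890 - (3.7)·-0.7648) / (10.7) = 0.7661;  x_3 ← (1−ω)·3.0000 + ω·0.7661 = 0.2300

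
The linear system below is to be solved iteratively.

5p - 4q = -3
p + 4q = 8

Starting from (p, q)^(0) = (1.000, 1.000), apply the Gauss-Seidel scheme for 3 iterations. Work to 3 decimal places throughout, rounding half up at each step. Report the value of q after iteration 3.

Iteration 1:
  p = (-3 - (-4)·1.000) / (5) = 0.200
  q = (8 - (1)·0.200) / (4) = 1.950
Iteration 2:
  p = (-3 - (-4)·1.950) / (5) = 0.960
  q = (8 - (1)·0.960) / (4) = 1.760
Iteration 3:
  p = (-3 - (-4)·1.760) / (5) = 0.808
  q = (8 - (1)·0.808) / (4) = 1.798

1.798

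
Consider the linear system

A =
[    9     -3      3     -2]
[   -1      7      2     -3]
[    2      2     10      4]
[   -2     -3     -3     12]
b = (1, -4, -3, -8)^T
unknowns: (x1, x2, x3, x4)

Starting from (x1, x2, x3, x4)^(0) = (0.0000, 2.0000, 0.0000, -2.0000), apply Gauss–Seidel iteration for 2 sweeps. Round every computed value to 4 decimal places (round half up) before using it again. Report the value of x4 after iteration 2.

-0.9956

Iteration 1:
  x1 = (1 - (-3)·2.0000 - (3)·0.0000 - (-2)·-2.0000) / (9) = 0.3333
  x2 = (-4 - (-1)·0.3333 - (2)·0.0000 - (-3)·-2.0000) / (7) = -1.3810
  x3 = (-3 - (2)·0.3333 - (2)·-1.3810 - (4)·-2.0000) / (10) = 0.7095
  x4 = (-8 - (-2)·0.3333 - (-3)·-1.3810 - (-3)·0.7095) / (12) = -0.7790
Iteration 2:
  x1 = (1 - (-3)·-1.3810 - (3)·0.7095 - (-2)·-0.7790) / (9) = -0.7588
  x2 = (-4 - (-1)·-0.7588 - (2)·0.7095 - (-3)·-0.7790) / (7) = -1.2164
  x3 = (-3 - (2)·-0.7588 - (2)·-1.2164 - (4)·-0.7790) / (10) = 0.4066
  x4 = (-8 - (-2)·-0.7588 - (-3)·-1.2164 - (-3)·0.4066) / (12) = -0.9956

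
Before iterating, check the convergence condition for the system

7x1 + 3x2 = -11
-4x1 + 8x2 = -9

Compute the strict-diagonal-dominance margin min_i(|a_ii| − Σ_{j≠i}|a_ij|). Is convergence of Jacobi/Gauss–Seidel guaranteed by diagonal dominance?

row 1: |7| − (3) = 4
row 2: |8| − (4) = 4
minimum over rows = 4 → strictly diagonally dominant (convergence guaranteed)

4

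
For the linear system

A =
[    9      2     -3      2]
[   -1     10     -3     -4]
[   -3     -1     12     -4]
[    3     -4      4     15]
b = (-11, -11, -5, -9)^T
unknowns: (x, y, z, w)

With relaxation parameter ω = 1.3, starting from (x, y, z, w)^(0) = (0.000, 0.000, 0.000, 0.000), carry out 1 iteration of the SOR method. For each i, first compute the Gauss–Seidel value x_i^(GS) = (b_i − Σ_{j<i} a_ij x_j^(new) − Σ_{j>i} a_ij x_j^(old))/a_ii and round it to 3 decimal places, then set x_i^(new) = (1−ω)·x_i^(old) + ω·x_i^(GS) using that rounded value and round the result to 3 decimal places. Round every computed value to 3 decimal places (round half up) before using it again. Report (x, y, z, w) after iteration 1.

(-1.589, -1.637, -1.235, -0.506)

Iteration 1:
  x: GS value = (-11 - (2)·0.000 - (-3)·0.000 - (2)·0.000) / (9) = -1.222;  x ← (1−ω)·0.000 + ω·-1.222 = -1.589
  y: GS value = (-11 - (-1)·-1.589 - (-3)·0.000 - (-4)·0.000) / (10) = -1.259;  y ← (1−ω)·0.000 + ω·-1.259 = -1.637
  z: GS value = (-5 - (-3)·-1.589 - (-1)·-1.637 - (-4)·0.000) / (12) = -0.950;  z ← (1−ω)·0.000 + ω·-0.950 = -1.235
  w: GS value = (-9 - (3)·-1.589 - (-4)·-1.637 - (4)·-1.235) / (15) = -0.389;  w ← (1−ω)·0.000 + ω·-0.389 = -0.506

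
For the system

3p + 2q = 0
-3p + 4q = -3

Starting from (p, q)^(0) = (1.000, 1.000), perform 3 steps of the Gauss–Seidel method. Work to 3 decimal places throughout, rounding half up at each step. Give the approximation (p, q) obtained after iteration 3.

Iteration 1:
  p = (0 - (2)·1.000) / (3) = -0.667
  q = (-3 - (-3)·-0.667) / (4) = -1.250
Iteration 2:
  p = (0 - (2)·-1.250) / (3) = 0.833
  q = (-3 - (-3)·0.833) / (4) = -0.125
Iteration 3:
  p = (0 - (2)·-0.125) / (3) = 0.083
  q = (-3 - (-3)·0.083) / (4) = -0.688

(0.083, -0.688)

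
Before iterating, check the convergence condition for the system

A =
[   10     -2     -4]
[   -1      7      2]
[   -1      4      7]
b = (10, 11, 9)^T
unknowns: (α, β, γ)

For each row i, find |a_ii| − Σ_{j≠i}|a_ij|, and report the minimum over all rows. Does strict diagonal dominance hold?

2

row 1: |10| − (2+4) = 4
row 2: |7| − (1+2) = 4
row 3: |7| − (1+4) = 2
minimum over rows = 2 → strictly diagonally dominant (convergence guaranteed)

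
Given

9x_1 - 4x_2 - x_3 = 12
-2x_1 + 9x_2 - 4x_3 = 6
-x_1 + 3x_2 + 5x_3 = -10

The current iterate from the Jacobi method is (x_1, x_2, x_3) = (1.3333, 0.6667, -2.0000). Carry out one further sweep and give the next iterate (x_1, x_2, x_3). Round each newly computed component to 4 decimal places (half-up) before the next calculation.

(1.4074, 0.0741, -2.1334)

One sweep:
  x_1 = (12 - (-4)·0.6667 - (-1)·-2.0000) / (9) = 1.4074
  x_2 = (6 - (-2)·1.3333 - (-4)·-2.0000) / (9) = 0.0741
  x_3 = (-10 - (-1)·1.3333 - (3)·0.6667) / (5) = -2.1334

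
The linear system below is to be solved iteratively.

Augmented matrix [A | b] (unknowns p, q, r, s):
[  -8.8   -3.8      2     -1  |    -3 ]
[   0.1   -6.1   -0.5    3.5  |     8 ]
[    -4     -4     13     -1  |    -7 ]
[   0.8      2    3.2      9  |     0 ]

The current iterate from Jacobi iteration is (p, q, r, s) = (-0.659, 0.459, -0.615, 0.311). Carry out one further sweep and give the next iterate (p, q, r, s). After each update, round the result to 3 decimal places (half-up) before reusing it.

(-0.032, -1.093, -0.576, 0.175)

One sweep:
  p = (-3 - (-3.8)·0.459 - (2)·-0.615 - (-1)·0.311) / (-8.8) = -0.032
  q = (8 - (0.1)·-0.659 - (-0.5)·-0.615 - (3.5)·0.311) / (-6.1) = -1.093
  r = (-7 - (-4)·-0.659 - (-4)·0.459 - (-1)·0.311) / (13) = -0.576
  s = (0 - (0.8)·-0.659 - (2)·0.459 - (3.2)·-0.615) / (9) = 0.175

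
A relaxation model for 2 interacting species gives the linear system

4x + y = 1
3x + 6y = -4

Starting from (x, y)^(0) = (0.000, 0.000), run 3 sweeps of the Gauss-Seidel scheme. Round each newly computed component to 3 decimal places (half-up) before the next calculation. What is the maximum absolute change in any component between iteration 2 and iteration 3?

0.025

Iteration 1:
  x = (1 - (1)·0.000) / (4) = 0.250
  y = (-4 - (3)·0.250) / (6) = -0.792
Iteration 2:
  x = (1 - (1)·-0.792) / (4) = 0.448
  y = (-4 - (3)·0.448) / (6) = -0.891
Iteration 3:
  x = (1 - (1)·-0.891) / (4) = 0.473
  y = (-4 - (3)·0.473) / (6) = -0.903
Change: (0.025, -0.012) → max |·| = 0.025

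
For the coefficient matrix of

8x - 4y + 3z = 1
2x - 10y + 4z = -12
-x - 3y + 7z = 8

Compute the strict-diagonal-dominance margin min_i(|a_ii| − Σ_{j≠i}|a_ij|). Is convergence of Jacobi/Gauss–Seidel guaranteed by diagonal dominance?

1

row 1: |8| − (4+3) = 1
row 2: |-10| − (2+4) = 4
row 3: |7| − (1+3) = 3
minimum over rows = 1 → strictly diagonally dominant (convergence guaranteed)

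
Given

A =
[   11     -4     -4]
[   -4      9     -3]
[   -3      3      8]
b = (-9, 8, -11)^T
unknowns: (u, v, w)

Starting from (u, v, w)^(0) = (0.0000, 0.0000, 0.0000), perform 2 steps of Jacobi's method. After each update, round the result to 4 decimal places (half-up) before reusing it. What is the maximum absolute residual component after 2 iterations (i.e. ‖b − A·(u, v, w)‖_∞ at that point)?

Iteration 1:
  u = (-9 - (-4)·0.0000 - (-4)·0.0000) / (11) = -0.8182
  v = (8 - (-4)·0.0000 - (-3)·0.0000) / (9) = 0.8889
  w = (-11 - (-3)·0.0000 - (3)·0.0000) / (8) = -1.3750
Iteration 2:
  u = (-9 - (-4)·0.8889 - (-4)·-1.3750) / (11) = -0.9949
  v = (8 - (-4)·-0.8182 - (-3)·-1.3750) / (9) = 0.0669
  w = (-11 - (-3)·-0.8182 - (3)·0.8889) / (8) = -2.0152
Residual b − A·x = (-5.8493, -2.6273, 1.9362); ∞-norm = 5.8493

5.8493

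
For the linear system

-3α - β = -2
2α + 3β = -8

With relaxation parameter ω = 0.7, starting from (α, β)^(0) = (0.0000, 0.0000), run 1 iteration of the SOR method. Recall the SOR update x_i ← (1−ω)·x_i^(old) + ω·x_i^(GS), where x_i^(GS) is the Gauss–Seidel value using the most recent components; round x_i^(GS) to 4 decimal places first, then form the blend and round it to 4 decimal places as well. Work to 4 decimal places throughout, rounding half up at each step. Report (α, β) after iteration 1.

(0.4667, -2.0845)

Iteration 1:
  α: GS value = (-2 - (-1)·0.0000) / (-3) = 0.6667;  α ← (1−ω)·0.0000 + ω·0.6667 = 0.4667
  β: GS value = (-8 - (2)·0.4667) / (3) = -2.9778;  β ← (1−ω)·0.0000 + ω·-2.9778 = -2.0845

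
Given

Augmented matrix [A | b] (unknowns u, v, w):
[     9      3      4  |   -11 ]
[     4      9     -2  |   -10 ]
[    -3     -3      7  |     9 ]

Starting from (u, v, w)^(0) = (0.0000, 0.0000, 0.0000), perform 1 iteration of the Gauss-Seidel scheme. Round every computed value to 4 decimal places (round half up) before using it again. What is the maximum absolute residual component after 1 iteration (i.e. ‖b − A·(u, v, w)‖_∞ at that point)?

1.0369

Iteration 1:
  u = (-11 - (3)·0.0000 - (4)·0.0000) / (9) = -1.2222
  v = (-10 - (4)·-1.2222 - (-2)·0.0000) / (9) = -0.5679
  w = (9 - (-3)·-1.2222 - (-3)·-0.5679) / (7) = 0.5185
Residual b − A·x = (-0.3705, 1.0369, 0.0002); ∞-norm = 1.0369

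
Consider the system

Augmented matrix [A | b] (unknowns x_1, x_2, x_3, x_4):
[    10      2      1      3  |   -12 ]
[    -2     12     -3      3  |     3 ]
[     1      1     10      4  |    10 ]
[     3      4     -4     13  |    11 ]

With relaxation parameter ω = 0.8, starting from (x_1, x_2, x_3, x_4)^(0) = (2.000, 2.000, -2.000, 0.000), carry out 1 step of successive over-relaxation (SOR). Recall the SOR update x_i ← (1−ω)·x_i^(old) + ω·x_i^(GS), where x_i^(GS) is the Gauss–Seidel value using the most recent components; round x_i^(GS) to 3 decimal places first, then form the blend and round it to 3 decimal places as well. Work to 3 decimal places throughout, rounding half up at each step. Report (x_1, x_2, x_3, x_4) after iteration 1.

Iteration 1:
  x_1: GS value = (-12 - (2)·2.000 - (1)·-2.000 - (3)·0.000) / (10) = -1.400;  x_1 ← (1−ω)·2.000 + ω·-1.400 = -0.720
  x_2: GS value = (3 - (-2)·-0.720 - (-3)·-2.000 - (3)·0.000) / (12) = -0.370;  x_2 ← (1−ω)·2.000 + ω·-0.370 = 0.104
  x_3: GS value = (10 - (1)·-0.720 - (1)·0.104 - (4)·0.000) / (10) = 1.062;  x_3 ← (1−ω)·-2.000 + ω·1.062 = 0.450
  x_4: GS value = (11 - (3)·-0.720 - (4)·0.104 - (-4)·0.450) / (13) = 1.119;  x_4 ← (1−ω)·0.000 + ω·1.119 = 0.895

(-0.720, 0.104, 0.450, 0.895)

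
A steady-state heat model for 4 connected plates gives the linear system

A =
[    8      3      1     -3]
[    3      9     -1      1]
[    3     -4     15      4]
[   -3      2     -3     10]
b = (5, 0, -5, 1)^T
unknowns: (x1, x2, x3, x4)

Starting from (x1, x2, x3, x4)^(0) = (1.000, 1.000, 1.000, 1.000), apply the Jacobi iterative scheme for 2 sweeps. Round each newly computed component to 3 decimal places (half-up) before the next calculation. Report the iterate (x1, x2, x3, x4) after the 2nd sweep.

Iteration 1:
  x1 = (5 - (3)·1.000 - (1)·1.000 - (-3)·1.000) / (8) = 0.500
  x2 = (0 - (3)·1.000 - (-1)·1.000 - (1)·1.000) / (9) = -0.333
  x3 = (-5 - (3)·1.000 - (-4)·1.000 - (4)·1.000) / (15) = -0.533
  x4 = (1 - (-3)·1.000 - (2)·1.000 - (-3)·1.000) / (10) = 0.500
Iteration 2:
  x1 = (5 - (3)·-0.333 - (1)·-0.533 - (-3)·0.500) / (8) = 1.004
  x2 = (0 - (3)·0.500 - (-1)·-0.533 - (1)·0.500) / (9) = -0.281
  x3 = (-5 - (3)·0.500 - (-4)·-0.333 - (4)·0.500) / (15) = -0.655
  x4 = (1 - (-3)·0.500 - (2)·-0.333 - (-3)·-0.533) / (10) = 0.157

(1.004, -0.281, -0.655, 0.157)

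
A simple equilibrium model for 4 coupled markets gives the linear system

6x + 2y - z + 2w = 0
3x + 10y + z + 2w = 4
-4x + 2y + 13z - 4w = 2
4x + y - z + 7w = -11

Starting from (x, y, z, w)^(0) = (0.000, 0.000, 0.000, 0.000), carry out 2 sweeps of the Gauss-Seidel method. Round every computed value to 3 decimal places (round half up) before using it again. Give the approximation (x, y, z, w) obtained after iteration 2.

Iteration 1:
  x = (0 - (2)·0.000 - (-1)·0.000 - (2)·0.000) / (6) = 0.000
  y = (4 - (3)·0.000 - (1)·0.000 - (2)·0.000) / (10) = 0.400
  z = (2 - (-4)·0.000 - (2)·0.400 - (-4)·0.000) / (13) = 0.092
  w = (-11 - (4)·0.000 - (1)·0.400 - (-1)·0.092) / (7) = -1.615
Iteration 2:
  x = (0 - (2)·0.400 - (-1)·0.092 - (2)·-1.615) / (6) = 0.420
  y = (4 - (3)·0.420 - (1)·0.092 - (2)·-1.615) / (10) = 0.588
  z = (2 - (-4)·0.420 - (2)·0.588 - (-4)·-1.615) / (13) = -0.304
  w = (-11 - (4)·0.420 - (1)·0.588 - (-1)·-0.304) / (7) = -1.939

(0.420, 0.588, -0.304, -1.939)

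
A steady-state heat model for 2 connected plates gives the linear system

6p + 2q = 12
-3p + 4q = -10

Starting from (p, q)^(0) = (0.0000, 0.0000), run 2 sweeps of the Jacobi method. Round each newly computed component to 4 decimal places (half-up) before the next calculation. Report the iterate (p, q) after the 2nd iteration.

(2.8333, -1.0000)

Iteration 1:
  p = (12 - (2)·0.0000) / (6) = 2.0000
  q = (-10 - (-3)·0.0000) / (4) = -2.5000
Iteration 2:
  p = (12 - (2)·-2.5000) / (6) = 2.8333
  q = (-10 - (-3)·2.0000) / (4) = -1.0000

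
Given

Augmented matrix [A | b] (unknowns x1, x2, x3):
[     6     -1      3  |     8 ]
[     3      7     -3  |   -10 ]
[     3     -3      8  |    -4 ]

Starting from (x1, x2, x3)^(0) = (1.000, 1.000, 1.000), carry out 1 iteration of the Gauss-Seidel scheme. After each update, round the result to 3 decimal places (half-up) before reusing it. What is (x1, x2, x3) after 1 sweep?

(1.000, -1.429, -1.411)

Iteration 1:
  x1 = (8 - (-1)·1.000 - (3)·1.000) / (6) = 1.000
  x2 = (-10 - (3)·1.000 - (-3)·1.000) / (7) = -1.429
  x3 = (-4 - (3)·1.000 - (-3)·-1.429) / (8) = -1.411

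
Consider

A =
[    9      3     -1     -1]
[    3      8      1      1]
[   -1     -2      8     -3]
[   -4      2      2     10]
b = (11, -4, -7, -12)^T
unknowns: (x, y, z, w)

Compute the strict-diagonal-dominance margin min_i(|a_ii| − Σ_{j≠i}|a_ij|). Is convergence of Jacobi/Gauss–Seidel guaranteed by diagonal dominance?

2

row 1: |9| − (3+1+1) = 4
row 2: |8| − (3+1+1) = 3
row 3: |8| − (1+2+3) = 2
row 4: |10| − (4+2+2) = 2
minimum over rows = 2 → strictly diagonally dominant (convergence guaranteed)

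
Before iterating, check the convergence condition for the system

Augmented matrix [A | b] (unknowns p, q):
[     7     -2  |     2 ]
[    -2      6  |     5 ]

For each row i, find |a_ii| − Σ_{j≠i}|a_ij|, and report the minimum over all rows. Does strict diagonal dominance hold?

row 1: |7| − (2) = 5
row 2: |6| − (2) = 4
minimum over rows = 4 → strictly diagonally dominant (convergence guaranteed)

4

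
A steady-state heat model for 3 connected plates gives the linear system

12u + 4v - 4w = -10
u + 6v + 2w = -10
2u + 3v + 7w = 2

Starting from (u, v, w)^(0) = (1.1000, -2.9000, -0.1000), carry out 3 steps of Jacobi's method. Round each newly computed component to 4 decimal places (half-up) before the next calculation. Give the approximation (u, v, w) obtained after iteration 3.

(0.2079, -2.0414, 1.1300)

Iteration 1:
  u = (-10 - (4)·-2.9000 - (-4)·-0.1000) / (12) = 0.1000
  v = (-10 - (1)·1.1000 - (2)·-0.1000) / (6) = -1.8167
  w = (2 - (2)·1.1000 - (3)·-2.9000) / (7) = 1.2143
Iteration 2:
  u = (-10 - (4)·-1.8167 - (-4)·1.2143) / (12) = 0.1770
  v = (-10 - (1)·0.1000 - (2)·1.2143) / (6) = -2.0881
  w = (2 - (2)·0.1000 - (3)·-1.8167) / (7) = 1.0357
Iteration 3:
  u = (-10 - (4)·-2.0881 - (-4)·1.0357) / (12) = 0.2079
  v = (-10 - (1)·0.1770 - (2)·1.0357) / (6) = -2.0414
  w = (2 - (2)·0.1770 - (3)·-2.0881) / (7) = 1.1300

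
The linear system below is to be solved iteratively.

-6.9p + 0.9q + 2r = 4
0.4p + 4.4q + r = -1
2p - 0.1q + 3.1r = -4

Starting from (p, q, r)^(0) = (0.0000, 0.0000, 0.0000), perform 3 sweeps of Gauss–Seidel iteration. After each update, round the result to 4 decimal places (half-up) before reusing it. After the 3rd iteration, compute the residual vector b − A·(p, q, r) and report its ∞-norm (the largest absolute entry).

0.1630

Iteration 1:
  p = (4 - (0.9)·0.0000 - (2)·0.0000) / (-6.9) = -0.5797
  q = (-1 - (0.4)·-0.5797 - (1)·0.0000) / (4.4) = -0.1746
  r = (-4 - (2)·-0.5797 - (-0.1)·-0.1746) / (3.1) = -0.9220
Iteration 2:
  p = (4 - (0.9)·-0.1746 - (2)·-0.9220) / (-6.9) = -0.8697
  q = (-1 - (0.4)·-0.8697 - (1)·-0.9220) / (4.4) = 0.0613
  r = (-4 - (2)·-0.8697 - (-0.1)·0.0613) / (3.1) = -0.7272
Iteration 3:
  p = (4 - (0.9)·0.0613 - (2)·-0.7272) / (-6.9) = -0.7825
  q = (-1 - (0.4)·-0.7825 - (1)·-0.7272) / (4.4) = 0.0091
  r = (-4 - (2)·-0.7825 - (-0.1)·0.0091) / (3.1) = -0.7852
Residual b − A·x = (0.1630, 0.0582, 0.0000); ∞-norm = 0.1630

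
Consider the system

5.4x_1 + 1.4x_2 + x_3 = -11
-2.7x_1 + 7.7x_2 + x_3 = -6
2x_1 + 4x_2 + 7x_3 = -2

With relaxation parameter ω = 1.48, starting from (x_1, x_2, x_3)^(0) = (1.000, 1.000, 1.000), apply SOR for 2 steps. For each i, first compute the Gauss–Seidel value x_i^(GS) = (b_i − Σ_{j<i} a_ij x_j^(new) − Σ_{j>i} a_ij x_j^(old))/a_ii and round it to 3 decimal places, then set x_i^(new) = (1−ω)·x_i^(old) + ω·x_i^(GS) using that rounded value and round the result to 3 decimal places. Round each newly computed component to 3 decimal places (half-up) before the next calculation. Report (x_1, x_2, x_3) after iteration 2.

Iteration 1:
  x_1: GS value = (-11 - (1.4)·1.000 - (1)·1.000) / (5.4) = -2.481;  x_1 ← (1−ω)·1.000 + ω·-2.481 = -4.152
  x_2: GS value = (-6 - (-2.7)·-4.152 - (1)·1.000) / (7.7) = -2.365;  x_2 ← (1−ω)·1.000 + ω·-2.365 = -3.980
  x_3: GS value = (-2 - (2)·-4.152 - (4)·-3.980) / (7) = 3.175;  x_3 ← (1−ω)·1.000 + ω·3.175 = 4.219
Iteration 2:
  x_1: GS value = (-11 - (1.4)·-3.980 - (1)·4.219) / (5.4) = -1.786;  x_1 ← (1−ω)·-4.152 + ω·-1.786 = -0.650
  x_2: GS value = (-6 - (-2.7)·-0.650 - (1)·4.219) / (7.7) = -1.555;  x_2 ← (1−ω)·-3.980 + ω·-1.555 = -0.391
  x_3: GS value = (-2 - (2)·-0.650 - (4)·-0.391) / (7) = 0.123;  x_3 ← (1−ω)·4.219 + ω·0.123 = -1.843

(-0.650, -0.391, -1.843)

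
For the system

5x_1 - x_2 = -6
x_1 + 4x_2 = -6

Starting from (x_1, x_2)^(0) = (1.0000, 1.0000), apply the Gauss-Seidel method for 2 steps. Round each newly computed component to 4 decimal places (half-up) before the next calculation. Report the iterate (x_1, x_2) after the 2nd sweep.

(-1.4500, -1.1375)

Iteration 1:
  x_1 = (-6 - (-1)·1.0000) / (5) = -1.0000
  x_2 = (-6 - (1)·-1.0000) / (4) = -1.2500
Iteration 2:
  x_1 = (-6 - (-1)·-1.2500) / (5) = -1.4500
  x_2 = (-6 - (1)·-1.4500) / (4) = -1.1375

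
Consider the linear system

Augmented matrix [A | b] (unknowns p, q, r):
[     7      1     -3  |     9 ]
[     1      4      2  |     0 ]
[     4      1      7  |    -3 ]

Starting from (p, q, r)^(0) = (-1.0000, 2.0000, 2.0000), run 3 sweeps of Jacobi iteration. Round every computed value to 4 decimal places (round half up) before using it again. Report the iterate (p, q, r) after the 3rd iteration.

(0.7493, 0.3584, -1.1334)

Iteration 1:
  p = (9 - (1)·2.0000 - (-3)·2.0000) / (7) = 1.8571
  q = (0 - (1)·-1.0000 - (2)·2.0000) / (4) = -0.7500
  r = (-3 - (4)·-1.0000 - (1)·2.0000) / (7) = -0.1429
Iteration 2:
  p = (9 - (1)·-0.7500 - (-3)·-0.1429) / (7) = 1.3316
  q = (0 - (1)·1.8571 - (2)·-0.1429) / (4) = -0.3928
  r = (-3 - (4)·1.8571 - (1)·-0.7500) / (7) = -1.3826
Iteration 3:
  p = (9 - (1)·-0.3928 - (-3)·-1.3826) / (7) = 0.7493
  q = (0 - (1)·1.3316 - (2)·-1.3826) / (4) = 0.3584
  r = (-3 - (4)·1.3316 - (1)·-0.3928) / (7) = -1.1334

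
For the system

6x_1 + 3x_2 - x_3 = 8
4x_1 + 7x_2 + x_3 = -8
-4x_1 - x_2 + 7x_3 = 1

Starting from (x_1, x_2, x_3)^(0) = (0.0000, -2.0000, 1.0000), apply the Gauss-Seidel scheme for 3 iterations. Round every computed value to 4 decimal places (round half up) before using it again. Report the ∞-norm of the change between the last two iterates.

0.1549

Iteration 1:
  x_1 = (8 - (3)·-2.0000 - (-1)·1.0000) / (6) = 2.5000
  x_2 = (-8 - (4)·2.5000 - (1)·1.0000) / (7) = -2.7143
  x_3 = (1 - (-4)·2.5000 - (-1)·-2.7143) / (7) = 1.1837
Iteration 2:
  x_1 = (8 - (3)·-2.7143 - (-1)·1.1837) / (6) = 2.8878
  x_2 = (-8 - (4)·2.8878 - (1)·1.1837) / (7) = -2.9621
  x_3 = (1 - (-4)·2.8878 - (-1)·-2.9621) / (7) = 1.3699
Iteration 3:
  x_1 = (8 - (3)·-2.9621 - (-1)·1.3699) / (6) = 3.0427
  x_2 = (-8 - (4)·3.0427 - (1)·1.3699) / (7) = -3.0772
  x_3 = (1 - (-4)·3.0427 - (-1)·-3.0772) / (7) = 1.4419
Change: (0.1549, -0.1151, 0.0720) → max |·| = 0.1549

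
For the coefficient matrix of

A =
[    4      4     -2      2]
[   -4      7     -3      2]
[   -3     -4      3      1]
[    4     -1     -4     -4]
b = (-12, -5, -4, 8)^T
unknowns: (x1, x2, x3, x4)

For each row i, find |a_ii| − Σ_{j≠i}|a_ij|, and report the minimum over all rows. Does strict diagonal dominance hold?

-5

row 1: |4| − (4+2+2) = -4
row 2: |7| − (4+3+2) = -2
row 3: |3| − (3+4+1) = -5
row 4: |-4| − (4+1+4) = -5
minimum over rows = -5 → not strictly diagonally dominant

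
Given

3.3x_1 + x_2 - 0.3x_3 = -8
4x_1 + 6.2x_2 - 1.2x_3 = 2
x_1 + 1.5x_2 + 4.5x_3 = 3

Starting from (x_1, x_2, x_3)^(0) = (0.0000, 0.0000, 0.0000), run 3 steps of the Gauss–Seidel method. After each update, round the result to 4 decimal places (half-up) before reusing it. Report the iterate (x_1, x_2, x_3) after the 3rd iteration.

Iteration 1:
  x_1 = (-8 - (1)·0.0000 - (-0.3)·0.0000) / (3.3) = -2.4242
  x_2 = (2 - (4)·-2.4242 - (-1.2)·0.0000) / (6.2) = 1.8866
  x_3 = (3 - (1)·-2.4242 - (1.5)·1.8866) / (4.5) = 0.5765
Iteration 2:
  x_1 = (-8 - (1)·1.8866 - (-0.3)·0.5765) / (3.3) = -2.9435
  x_2 = (2 - (4)·-2.9435 - (-1.2)·0.5765) / (6.2) = 2.3332
  x_3 = (3 - (1)·-2.9435 - (1.5)·2.3332) / (4.5) = 0.5430
Iteration 3:
  x_1 = (-8 - (1)·2.3332 - (-0.3)·0.5430) / (3.3) = -3.0819
  x_2 = (2 - (4)·-3.0819 - (-1.2)·0.5430) / (6.2) = 2.4160
  x_3 = (3 - (1)·-3.0819 - (1.5)·2.4160) / (4.5) = 0.5462

(-3.0819, 2.4160, 0.5462)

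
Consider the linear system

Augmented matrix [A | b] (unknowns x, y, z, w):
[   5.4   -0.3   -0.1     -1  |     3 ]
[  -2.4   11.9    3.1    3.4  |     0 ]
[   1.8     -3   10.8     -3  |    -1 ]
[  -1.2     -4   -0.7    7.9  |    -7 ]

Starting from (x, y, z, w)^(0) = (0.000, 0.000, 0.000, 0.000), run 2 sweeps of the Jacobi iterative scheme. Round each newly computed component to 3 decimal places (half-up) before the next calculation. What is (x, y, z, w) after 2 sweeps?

Iteration 1:
  x = (3 - (-0.3)·0.000 - (-0.1)·0.000 - (-1)·0.000) / (5.4) = 0.556
  y = (0 - (-2.4)·0.000 - (3.1)·0.000 - (3.4)·0.000) / (11.9) = 0.000
  z = (-1 - (1.8)·0.000 - (-3)·0.000 - (-3)·0.000) / (10.8) = -0.093
  w = (-7 - (-1.2)·0.000 - (-4)·0.000 - (-0.7)·0.000) / (7.9) = -0.886
Iteration 2:
  x = (3 - (-0.3)·0.000 - (-0.1)·-0.093 - (-1)·-0.886) / (5.4) = 0.390
  y = (0 - (-2.4)·0.556 - (3.1)·-0.093 - (3.4)·-0.886) / (11.9) = 0.390
  z = (-1 - (1.8)·0.556 - (-3)·0.000 - (-3)·-0.886) / (10.8) = -0.431
  w = (-7 - (-1.2)·0.556 - (-4)·0.000 - (-0.7)·-0.093) / (7.9) = -0.810

(0.390, 0.390, -0.431, -0.810)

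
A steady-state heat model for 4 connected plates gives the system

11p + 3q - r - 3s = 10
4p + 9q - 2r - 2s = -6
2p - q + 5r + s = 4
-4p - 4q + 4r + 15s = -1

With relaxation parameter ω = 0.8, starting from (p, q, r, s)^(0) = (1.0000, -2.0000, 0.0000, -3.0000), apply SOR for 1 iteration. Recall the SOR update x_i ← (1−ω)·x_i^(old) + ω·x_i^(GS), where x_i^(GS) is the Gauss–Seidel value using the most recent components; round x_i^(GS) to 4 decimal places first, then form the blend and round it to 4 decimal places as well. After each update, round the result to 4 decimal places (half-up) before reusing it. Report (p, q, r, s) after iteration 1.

(0.7091, -1.7188, 0.6181, -1.0006)

Iteration 1:
  p: GS value = (10 - (3)·-2.0000 - (-1)·0.0000 - (-3)·-3.0000) / (11) = 0.6364;  p ← (1−ω)·1.0000 + ω·0.6364 = 0.7091
  q: GS value = (-6 - (4)·0.7091 - (-2)·0.0000 - (-2)·-3.0000) / (9) = -1.6485;  q ← (1−ω)·-2.0000 + ω·-1.6485 = -1.7188
  r: GS value = (4 - (2)·0.7091 - (-1)·-1.7188 - (1)·-3.0000) / (5) = 0.7726;  r ← (1−ω)·0.0000 + ω·0.7726 = 0.6181
  s: GS value = (-1 - (-4)·0.7091 - (-4)·-1.7188 - (4)·0.6181) / (15) = -0.5007;  s ← (1−ω)·-3.0000 + ω·-0.5007 = -1.0006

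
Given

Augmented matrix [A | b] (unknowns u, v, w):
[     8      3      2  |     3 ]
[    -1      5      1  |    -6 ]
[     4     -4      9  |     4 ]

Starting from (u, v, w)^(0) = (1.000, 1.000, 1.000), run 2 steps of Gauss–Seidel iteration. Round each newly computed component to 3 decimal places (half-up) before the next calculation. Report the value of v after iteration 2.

-0.994

Iteration 1:
  u = (3 - (3)·1.000 - (2)·1.000) / (8) = -0.250
  v = (-6 - (-1)·-0.250 - (1)·1.000) / (5) = -1.450
  w = (4 - (4)·-0.250 - (-4)·-1.450) / (9) = -0.089
Iteration 2:
  u = (3 - (3)·-1.450 - (2)·-0.089) / (8) = 0.941
  v = (-6 - (-1)·0.941 - (1)·-0.089) / (5) = -0.994
  w = (4 - (4)·0.941 - (-4)·-0.994) / (9) = -0.416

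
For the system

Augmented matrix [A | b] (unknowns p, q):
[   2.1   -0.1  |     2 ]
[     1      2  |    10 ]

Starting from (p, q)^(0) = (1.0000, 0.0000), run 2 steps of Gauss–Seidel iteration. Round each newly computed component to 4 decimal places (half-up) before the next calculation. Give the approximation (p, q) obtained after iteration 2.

(1.1678, 4.4161)

Iteration 1:
  p = (2 - (-0.1)·0.0000) / (2.1) = 0.9524
  q = (10 - (1)·0.9524) / (2) = 4.5238
Iteration 2:
  p = (2 - (-0.1)·4.5238) / (2.1) = 1.1678
  q = (10 - (1)·1.1678) / (2) = 4.4161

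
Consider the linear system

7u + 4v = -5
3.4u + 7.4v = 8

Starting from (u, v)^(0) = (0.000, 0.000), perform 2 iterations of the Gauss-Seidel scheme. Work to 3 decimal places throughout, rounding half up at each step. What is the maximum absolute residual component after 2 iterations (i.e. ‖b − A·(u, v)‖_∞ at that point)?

1.483

Iteration 1:
  u = (-5 - (4)·0.000) / (7) = -0.714
  v = (8 - (3.4)·-0.714) / (7.4) = 1.409
Iteration 2:
  u = (-5 - (4)·1.409) / (7) = -1.519
  v = (8 - (3.4)·-1.519) / (7.4) = 1.779
Residual b − A·x = (-1.483, 0.000); ∞-norm = 1.483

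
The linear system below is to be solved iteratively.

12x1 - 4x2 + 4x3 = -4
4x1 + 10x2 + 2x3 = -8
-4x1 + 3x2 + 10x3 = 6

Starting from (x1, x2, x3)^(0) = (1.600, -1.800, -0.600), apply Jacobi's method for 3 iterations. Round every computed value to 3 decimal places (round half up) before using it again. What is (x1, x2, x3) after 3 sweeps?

(-0.855, -0.394, 0.312)

Iteration 1:
  x1 = (-4 - (-4)·-1.800 - (4)·-0.600) / (12) = -0.733
  x2 = (-8 - (4)·1.600 - (2)·-0.600) / (10) = -1.320
  x3 = (6 - (-4)·1.600 - (3)·-1.800) / (10) = 1.780
Iteration 2:
  x1 = (-4 - (-4)·-1.320 - (4)·1.780) / (12) = -1.367
  x2 = (-8 - (4)·-0.733 - (2)·1.780) / (10) = -0.863
  x3 = (6 - (-4)·-0.733 - (3)·-1.320) / (10) = 0.703
Iteration 3:
  x1 = (-4 - (-4)·-0.863 - (4)·0.703) / (12) = -0.855
  x2 = (-8 - (4)·-1.367 - (2)·0.703) / (10) = -0.394
  x3 = (6 - (-4)·-1.367 - (3)·-0.863) / (10) = 0.312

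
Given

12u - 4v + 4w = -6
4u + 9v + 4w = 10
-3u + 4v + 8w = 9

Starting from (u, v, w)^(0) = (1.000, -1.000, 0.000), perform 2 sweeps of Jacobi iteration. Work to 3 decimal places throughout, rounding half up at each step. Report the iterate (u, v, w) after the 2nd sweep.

Iteration 1:
  u = (-6 - (-4)·-1.000 - (4)·0.000) / (12) = -0.833
  v = (10 - (4)·1.000 - (4)·0.000) / (9) = 0.667
  w = (9 - (-3)·1.000 - (4)·-1.000) / (8) = 2.000
Iteration 2:
  u = (-6 - (-4)·0.667 - (4)·2.000) / (12) = -0.944
  v = (10 - (4)·-0.833 - (4)·2.000) / (9) = 0.592
  w = (9 - (-3)·-0.833 - (4)·0.667) / (8) = 0.479

(-0.944, 0.592, 0.479)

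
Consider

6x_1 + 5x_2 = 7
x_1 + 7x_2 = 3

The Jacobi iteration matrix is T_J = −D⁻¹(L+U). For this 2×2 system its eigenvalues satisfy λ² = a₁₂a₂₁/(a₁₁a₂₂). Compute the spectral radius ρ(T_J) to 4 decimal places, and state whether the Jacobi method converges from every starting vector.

a₁₂a₂₁/(a₁₁a₂₂) = (5)·(1) / ((6)·(7)) = 0.119048
ρ = √|0.119048| = √0.119048 = 0.3450
ρ < 1, so Jacobi converges

0.3450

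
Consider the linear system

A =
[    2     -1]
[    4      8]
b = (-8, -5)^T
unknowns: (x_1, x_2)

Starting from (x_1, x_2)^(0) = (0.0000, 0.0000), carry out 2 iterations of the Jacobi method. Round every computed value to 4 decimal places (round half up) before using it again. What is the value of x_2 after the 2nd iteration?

1.3750

Iteration 1:
  x_1 = (-8 - (-1)·0.0000) / (2) = -4.0000
  x_2 = (-5 - (4)·0.0000) / (8) = -0.6250
Iteration 2:
  x_1 = (-8 - (-1)·-0.6250) / (2) = -4.3125
  x_2 = (-5 - (4)·-4.0000) / (8) = 1.3750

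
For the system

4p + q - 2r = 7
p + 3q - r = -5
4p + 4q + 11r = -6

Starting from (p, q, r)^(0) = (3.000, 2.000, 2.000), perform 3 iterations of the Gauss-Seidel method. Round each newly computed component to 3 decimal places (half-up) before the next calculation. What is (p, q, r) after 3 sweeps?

Iteration 1:
  p = (7 - (1)·2.000 - (-2)·2.000) / (4) = 2.250
  q = (-5 - (1)·2.250 - (-1)·2.000) / (3) = -1.750
  r = (-6 - (4)·2.250 - (4)·-1.750) / (11) = -0.727
Iteration 2:
  p = (7 - (1)·-1.750 - (-2)·-0.727) / (4) = 1.824
  q = (-5 - (1)·1.824 - (-1)·-0.727) / (3) = -2.517
  r = (-6 - (4)·1.824 - (4)·-2.517) / (11) = -0.293
Iteration 3:
  p = (7 - (1)·-2.517 - (-2)·-0.293) / (4) = 2.233
  q = (-5 - (1)·2.233 - (-1)·-0.293) / (3) = -2.509
  r = (-6 - (4)·2.233 - (4)·-2.509) / (11) = -0.445

(2.233, -2.509, -0.445)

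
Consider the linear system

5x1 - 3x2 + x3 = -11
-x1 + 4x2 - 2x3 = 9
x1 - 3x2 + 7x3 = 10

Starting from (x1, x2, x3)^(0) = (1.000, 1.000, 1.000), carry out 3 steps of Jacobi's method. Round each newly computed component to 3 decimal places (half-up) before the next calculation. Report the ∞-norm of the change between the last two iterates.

Iteration 1:
  x1 = (-11 - (-3)·1.000 - (1)·1.000) / (5) = -1.800
  x2 = (9 - (-1)·1.000 - (-2)·1.000) / (4) = 3.000
  x3 = (10 - (1)·1.000 - (-3)·1.000) / (7) = 1.714
Iteration 2:
  x1 = (-11 - (-3)·3.000 - (1)·1.714) / (5) = -0.743
  x2 = (9 - (-1)·-1.800 - (-2)·1.714) / (4) = 2.657
  x3 = (10 - (1)·-1.800 - (-3)·3.000) / (7) = 2.971
Iteration 3:
  x1 = (-11 - (-3)·2.657 - (1)·2.971) / (5) = -1.200
  x2 = (9 - (-1)·-0.743 - (-2)·2.971) / (4) = 3.550
  x3 = (10 - (1)·-0.743 - (-3)·2.657) / (7) = 2.673
Change: (-0.457, 0.893, -0.298) → max |·| = 0.893

0.893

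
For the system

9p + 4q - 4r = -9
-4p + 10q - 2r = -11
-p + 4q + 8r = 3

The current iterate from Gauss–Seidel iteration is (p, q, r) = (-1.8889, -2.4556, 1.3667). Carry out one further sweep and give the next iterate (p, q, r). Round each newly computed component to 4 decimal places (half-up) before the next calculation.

One sweep:
  p = (-9 - (4)·-2.4556 - (-4)·1.3667) / (9) = 0.6988
  q = (-11 - (-4)·0.6988 - (-2)·1.3667) / (10) = -0.5471
  r = (3 - (-1)·0.6988 - (4)·-0.5471) / (8) = 0.7359

(0.6988, -0.5471, 0.7359)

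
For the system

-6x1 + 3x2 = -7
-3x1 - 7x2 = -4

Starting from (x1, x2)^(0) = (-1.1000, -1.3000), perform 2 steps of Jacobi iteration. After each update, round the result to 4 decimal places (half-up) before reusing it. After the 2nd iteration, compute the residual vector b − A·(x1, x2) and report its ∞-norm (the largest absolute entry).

3.5143

Iteration 1:
  x1 = (-7 - (3)·-1.3000) / (-6) = 0.5167
  x2 = (-4 - (-3)·-1.1000) / (-7) = 1.0429
Iteration 2:
  x1 = (-7 - (3)·1.0429) / (-6) = 1.6881
  x2 = (-4 - (-3)·0.5167) / (-7) = 0.3500
Residual b − A·x = (2.0786, 3.5143); ∞-norm = 3.5143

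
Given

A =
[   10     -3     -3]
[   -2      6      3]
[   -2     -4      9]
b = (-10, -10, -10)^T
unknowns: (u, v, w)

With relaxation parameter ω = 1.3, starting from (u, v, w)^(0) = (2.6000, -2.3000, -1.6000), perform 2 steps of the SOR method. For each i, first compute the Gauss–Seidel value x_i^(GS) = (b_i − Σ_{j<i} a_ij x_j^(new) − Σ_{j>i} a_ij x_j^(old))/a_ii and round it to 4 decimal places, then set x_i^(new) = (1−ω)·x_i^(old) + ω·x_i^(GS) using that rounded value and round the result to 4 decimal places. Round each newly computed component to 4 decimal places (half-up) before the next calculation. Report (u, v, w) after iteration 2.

Iteration 1:
  u: GS value = (-10 - (-3)·-2.3000 - (-3)·-1.6000) / (10) = -2.1700;  u ← (1−ω)·2.6000 + ω·-2.1700 = -3.6010
  v: GS value = (-10 - (-2)·-3.6010 - (3)·-1.6000) / (6) = -2.0670;  v ← (1−ω)·-2.3000 + ω·-2.0670 = -1.9971
  w: GS value = (-10 - (-2)·-3.6010 - (-4)·-1.9971) / (9) = -2.7989;  w ← (1−ω)·-1.6000 + ω·-2.7989 = -3.1586
Iteration 2:
  u: GS value = (-10 - (-3)·-1.9971 - (-3)·-3.1586) / (10) = -2.5467;  u ← (1−ω)·-3.6010 + ω·-2.5467 = -2.2304
  v: GS value = (-10 - (-2)·-2.2304 - (3)·-3.1586) / (6) = -0.8308;  v ← (1−ω)·-1.9971 + ω·-0.8308 = -0.4809
  w: GS value = (-10 - (-2)·-2.2304 - (-4)·-0.4809) / (9) = -1.8205;  w ← (1−ω)·-3.1586 + ω·-1.8205 = -1.4191

(-2.2304, -0.4809, -1.4191)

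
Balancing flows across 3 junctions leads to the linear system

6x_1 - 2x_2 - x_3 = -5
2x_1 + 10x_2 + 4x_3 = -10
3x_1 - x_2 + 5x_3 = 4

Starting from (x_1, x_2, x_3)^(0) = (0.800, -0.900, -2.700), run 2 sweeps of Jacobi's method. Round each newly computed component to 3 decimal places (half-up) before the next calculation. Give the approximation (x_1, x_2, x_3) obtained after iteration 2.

(-0.837, -0.739, 1.734)

Iteration 1:
  x_1 = (-5 - (-2)·-0.900 - (-1)·-2.700) / (6) = -1.583
  x_2 = (-10 - (2)·0.800 - (4)·-2.700) / (10) = -0.080
  x_3 = (4 - (3)·0.800 - (-1)·-0.900) / (5) = 0.140
Iteration 2:
  x_1 = (-5 - (-2)·-0.080 - (-1)·0.140) / (6) = -0.837
  x_2 = (-10 - (2)·-1.583 - (4)·0.140) / (10) = -0.739
  x_3 = (4 - (3)·-1.583 - (-1)·-0.080) / (5) = 1.734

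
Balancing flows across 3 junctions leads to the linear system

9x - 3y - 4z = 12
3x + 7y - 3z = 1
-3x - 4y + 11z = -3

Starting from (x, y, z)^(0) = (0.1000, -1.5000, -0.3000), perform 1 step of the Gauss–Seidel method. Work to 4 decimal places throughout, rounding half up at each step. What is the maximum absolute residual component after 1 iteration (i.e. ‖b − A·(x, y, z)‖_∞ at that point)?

4.1001

Iteration 1:
  x = (12 - (-3)·-1.5000 - (-4)·-0.3000) / (9) = 0.7000
  y = (1 - (3)·0.7000 - (-3)·-0.3000) / (7) = -0.2857
  z = (-3 - (-3)·0.7000 - (-4)·-0.2857) / (11) = -0.1857
Residual b − A·x = (4.1001, 0.3428, -0.0001); ∞-norm = 4.1001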